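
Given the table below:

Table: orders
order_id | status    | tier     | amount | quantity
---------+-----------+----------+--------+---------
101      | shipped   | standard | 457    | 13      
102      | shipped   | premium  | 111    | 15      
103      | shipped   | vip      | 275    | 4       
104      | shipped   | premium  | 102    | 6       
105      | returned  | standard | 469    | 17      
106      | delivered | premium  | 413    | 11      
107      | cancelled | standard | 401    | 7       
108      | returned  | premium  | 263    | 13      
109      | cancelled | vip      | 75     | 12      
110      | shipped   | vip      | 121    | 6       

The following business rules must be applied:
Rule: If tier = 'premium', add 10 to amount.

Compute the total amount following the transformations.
2727

Step 1: Count records where tier = 'premium': 4
Step 2: Total bonus added: 4 × 10 = 40
Step 3: Original sum of amount: 2687
Step 4: Final sum = 2687 + 40 = 2727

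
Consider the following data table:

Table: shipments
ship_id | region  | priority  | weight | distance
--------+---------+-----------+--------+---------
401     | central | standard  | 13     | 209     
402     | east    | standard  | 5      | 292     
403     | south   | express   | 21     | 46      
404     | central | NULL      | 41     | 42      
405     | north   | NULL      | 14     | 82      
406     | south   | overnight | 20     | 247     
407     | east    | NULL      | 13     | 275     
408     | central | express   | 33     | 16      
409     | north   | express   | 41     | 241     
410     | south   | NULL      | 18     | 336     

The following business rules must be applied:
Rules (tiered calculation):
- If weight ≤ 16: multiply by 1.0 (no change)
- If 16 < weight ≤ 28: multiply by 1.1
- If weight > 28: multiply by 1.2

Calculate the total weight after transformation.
247.9

Step 1: Tier 1 (weight ≤ 16): 4 records, sum = 45 × 1.0 = 45.0
Step 2: Tier 2 (16 < weight ≤ 28): 3 records, sum = 59 × 1.1 = 64.9
Step 3: Tier 3 (weight > 28): 3 records, sum = 115 × 1.2 = 138.0
Step 4: Final sum = 45.0 + 64.9 + 138.0 = 247.9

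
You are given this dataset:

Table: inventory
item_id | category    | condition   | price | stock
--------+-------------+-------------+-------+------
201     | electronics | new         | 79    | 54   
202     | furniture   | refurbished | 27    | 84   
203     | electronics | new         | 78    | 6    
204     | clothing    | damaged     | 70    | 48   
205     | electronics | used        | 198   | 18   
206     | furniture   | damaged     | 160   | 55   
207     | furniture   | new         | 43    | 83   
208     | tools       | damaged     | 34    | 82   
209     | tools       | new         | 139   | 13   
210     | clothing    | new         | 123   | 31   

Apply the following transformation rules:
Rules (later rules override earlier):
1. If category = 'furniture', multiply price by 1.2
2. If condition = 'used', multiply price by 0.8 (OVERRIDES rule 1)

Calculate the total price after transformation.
957.4

Step 1: Rule 2 takes priority for records with condition = 'used'
  - 1 records: 198 × 0.8 = 158.4
Step 2: Rule 1 applies to remaining records with category = 'furniture'
  - 3 records: 230 × 1.2 = 276.0
Step 3: Other records unchanged: 523
Step 4: Final sum = 158.4 + 276.0 + 523 = 957.4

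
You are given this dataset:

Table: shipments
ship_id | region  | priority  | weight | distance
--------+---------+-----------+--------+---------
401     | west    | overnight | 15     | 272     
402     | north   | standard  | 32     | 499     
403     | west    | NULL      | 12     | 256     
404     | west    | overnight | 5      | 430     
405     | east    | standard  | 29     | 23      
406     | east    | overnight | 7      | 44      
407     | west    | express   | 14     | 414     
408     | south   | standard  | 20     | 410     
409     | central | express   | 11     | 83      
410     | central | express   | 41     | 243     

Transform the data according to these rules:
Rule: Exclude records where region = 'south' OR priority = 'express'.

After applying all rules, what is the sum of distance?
1524

Step 1: Find records where region = 'south' OR priority = 'express'
Step 2: 4 records match, summing to 1150
Step 3: Original sum: 2674
Step 4: Remaining sum = 2674 - 1150 = 1524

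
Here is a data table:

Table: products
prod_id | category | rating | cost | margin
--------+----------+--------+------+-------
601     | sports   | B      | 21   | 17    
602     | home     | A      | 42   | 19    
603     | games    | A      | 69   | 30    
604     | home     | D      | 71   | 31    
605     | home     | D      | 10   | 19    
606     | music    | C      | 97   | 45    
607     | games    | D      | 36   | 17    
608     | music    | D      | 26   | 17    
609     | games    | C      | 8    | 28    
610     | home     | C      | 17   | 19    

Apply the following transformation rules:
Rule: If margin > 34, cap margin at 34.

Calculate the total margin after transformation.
231

Step 1: 1 records have margin > 34
Step 2: These records originally summed to 45
Step 3: After capping: 1 × 34 = 34
Step 4: Unaffected records sum: 197
Step 5: Final sum = 34 + 197 = 231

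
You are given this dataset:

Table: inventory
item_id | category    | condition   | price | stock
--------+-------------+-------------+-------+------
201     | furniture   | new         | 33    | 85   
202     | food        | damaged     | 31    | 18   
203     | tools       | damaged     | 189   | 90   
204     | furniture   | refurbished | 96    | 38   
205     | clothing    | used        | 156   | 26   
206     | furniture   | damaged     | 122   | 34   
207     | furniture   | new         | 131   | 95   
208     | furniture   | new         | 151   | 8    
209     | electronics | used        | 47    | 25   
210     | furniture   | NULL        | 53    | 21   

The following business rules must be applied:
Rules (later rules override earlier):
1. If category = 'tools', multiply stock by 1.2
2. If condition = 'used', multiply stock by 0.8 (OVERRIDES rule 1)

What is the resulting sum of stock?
447.8

Step 1: Rule 2 takes priority for records with condition = 'used'
  - 2 records: 51 × 0.8 = 40.8
Step 2: Rule 1 applies to remaining records with category = 'tools'
  - 1 records: 90 × 1.2 = 108.0
Step 3: Other records unchanged: 299
Step 4: Final sum = 40.8 + 108.0 + 299 = 447.8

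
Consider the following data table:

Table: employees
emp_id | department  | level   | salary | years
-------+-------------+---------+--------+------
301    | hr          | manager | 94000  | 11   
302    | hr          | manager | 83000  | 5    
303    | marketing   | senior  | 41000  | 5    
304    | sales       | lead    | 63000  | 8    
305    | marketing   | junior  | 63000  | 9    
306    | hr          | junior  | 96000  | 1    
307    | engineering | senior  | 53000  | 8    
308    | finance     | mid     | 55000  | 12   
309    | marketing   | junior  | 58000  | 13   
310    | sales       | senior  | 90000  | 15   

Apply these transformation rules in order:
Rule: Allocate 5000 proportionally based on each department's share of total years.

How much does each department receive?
engineering: 459.77, finance: 689.66, hr: 977.01, marketing: 1551.72, sales: 1321.84

Step 1: Calculate total years = 87
Step 2: Calculate each department's proportion:
  engineering: 8/87 = 9.20% → 459.77
  finance: 12/87 = 13.79% → 689.66
  hr: 17/87 = 19.54% → 977.01
  marketing: 27/87 = 31.03% → 1551.72
  sales: 23/87 = 26.44% → 1321.84
Step 3: Verify: sum of allocations ≈ 5000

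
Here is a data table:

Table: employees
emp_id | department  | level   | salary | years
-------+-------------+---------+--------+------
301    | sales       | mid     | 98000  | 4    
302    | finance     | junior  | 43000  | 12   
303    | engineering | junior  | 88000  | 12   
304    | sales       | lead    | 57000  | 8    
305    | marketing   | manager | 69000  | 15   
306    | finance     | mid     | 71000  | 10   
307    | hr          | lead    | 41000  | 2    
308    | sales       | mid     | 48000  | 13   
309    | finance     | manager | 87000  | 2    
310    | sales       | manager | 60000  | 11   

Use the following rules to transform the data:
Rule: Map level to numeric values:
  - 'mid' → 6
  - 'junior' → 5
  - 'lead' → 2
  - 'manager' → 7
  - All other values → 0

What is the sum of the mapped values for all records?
53

Step 1: Apply mapping to each record
Step 2: Count by status:
  'mid': 3 records × 6 = 18
  'junior': 2 records × 5 = 10
  'lead': 2 records × 2 = 4
  'manager': 3 records × 7 = 21
Step 3: Sum all mapped values = 53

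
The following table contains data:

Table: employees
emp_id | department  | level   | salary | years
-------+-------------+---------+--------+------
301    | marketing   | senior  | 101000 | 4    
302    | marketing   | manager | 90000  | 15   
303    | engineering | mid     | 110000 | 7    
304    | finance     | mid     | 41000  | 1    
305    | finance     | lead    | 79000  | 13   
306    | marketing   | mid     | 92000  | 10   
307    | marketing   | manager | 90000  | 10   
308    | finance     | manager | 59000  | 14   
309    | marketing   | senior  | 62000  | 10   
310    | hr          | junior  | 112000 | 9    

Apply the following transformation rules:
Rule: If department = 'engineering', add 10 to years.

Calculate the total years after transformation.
103

Step 1: Count records where department = 'engineering': 1
Step 2: Total bonus added: 1 × 10 = 10
Step 3: Original sum of years: 93
Step 4: Final sum = 93 + 10 = 103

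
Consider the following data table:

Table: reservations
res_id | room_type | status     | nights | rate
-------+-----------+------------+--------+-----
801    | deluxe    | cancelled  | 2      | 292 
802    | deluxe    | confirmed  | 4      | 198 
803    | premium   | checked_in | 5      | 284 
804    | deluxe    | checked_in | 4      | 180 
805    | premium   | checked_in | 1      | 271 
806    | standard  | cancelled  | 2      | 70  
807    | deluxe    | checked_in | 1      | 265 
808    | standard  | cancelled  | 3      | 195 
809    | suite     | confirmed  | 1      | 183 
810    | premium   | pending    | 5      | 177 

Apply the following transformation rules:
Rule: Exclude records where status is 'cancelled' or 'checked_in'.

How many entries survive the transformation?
3

Step 1: Count records to exclude
  - 3 (cancelled) + 4 (checked_in) = 7 records
Step 2: Total records: 10
Step 3: Remaining = 10 - 7 = 3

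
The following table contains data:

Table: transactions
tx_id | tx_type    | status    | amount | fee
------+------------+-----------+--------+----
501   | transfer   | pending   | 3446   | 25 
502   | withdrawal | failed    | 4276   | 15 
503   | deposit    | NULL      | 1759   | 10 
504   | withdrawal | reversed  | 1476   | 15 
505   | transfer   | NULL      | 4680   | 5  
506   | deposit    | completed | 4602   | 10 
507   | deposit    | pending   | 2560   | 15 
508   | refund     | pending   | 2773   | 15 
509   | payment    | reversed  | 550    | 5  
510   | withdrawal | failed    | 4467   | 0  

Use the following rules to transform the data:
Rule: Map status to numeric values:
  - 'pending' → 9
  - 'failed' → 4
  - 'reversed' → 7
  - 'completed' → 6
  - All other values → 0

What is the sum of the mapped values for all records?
55

Step 1: Apply mapping to each record
Step 2: Count by status:
  'pending': 3 records × 9 = 27
  'failed': 2 records × 4 = 8
  'reversed': 2 records × 7 = 14
  'completed': 1 records × 6 = 6
Step 3: Sum all mapped values = 55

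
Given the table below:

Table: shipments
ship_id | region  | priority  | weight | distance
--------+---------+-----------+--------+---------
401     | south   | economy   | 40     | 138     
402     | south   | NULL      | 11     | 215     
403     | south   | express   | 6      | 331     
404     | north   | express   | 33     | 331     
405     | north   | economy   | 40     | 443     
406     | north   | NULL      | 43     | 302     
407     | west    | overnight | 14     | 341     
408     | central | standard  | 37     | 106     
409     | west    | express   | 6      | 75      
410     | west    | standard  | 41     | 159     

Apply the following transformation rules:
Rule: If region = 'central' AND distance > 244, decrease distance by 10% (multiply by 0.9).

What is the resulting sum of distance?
2441

Step 1: Find records where region = 'central' AND distance > 244
Step 2: 0 records match, summing to 0
Step 3: After multiplier: 0 × 0.9 = 0.0
Step 4: Unaffected records sum: 2441
Step 5: Final sum = 0.0 + 2441 = 2441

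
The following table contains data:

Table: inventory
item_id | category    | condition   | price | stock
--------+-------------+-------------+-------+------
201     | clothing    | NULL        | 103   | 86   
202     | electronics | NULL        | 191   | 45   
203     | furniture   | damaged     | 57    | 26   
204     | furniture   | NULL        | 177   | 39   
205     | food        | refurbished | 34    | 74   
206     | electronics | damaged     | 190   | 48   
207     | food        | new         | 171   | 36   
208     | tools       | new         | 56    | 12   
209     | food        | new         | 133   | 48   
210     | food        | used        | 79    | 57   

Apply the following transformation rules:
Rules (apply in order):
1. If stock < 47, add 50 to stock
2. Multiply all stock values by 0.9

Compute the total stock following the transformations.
648.9

Step 1: Apply Rule 1 - Add 50 to records with stock < 47
  - 5 records affected: 158 + (5 × 50) = 408
  - Unaffected records: 313
  - Sum after Rule 1: 721
Step 2: Apply Rule 2 - Multiply all by 0.9
  - 721 × 0.9 = 648.9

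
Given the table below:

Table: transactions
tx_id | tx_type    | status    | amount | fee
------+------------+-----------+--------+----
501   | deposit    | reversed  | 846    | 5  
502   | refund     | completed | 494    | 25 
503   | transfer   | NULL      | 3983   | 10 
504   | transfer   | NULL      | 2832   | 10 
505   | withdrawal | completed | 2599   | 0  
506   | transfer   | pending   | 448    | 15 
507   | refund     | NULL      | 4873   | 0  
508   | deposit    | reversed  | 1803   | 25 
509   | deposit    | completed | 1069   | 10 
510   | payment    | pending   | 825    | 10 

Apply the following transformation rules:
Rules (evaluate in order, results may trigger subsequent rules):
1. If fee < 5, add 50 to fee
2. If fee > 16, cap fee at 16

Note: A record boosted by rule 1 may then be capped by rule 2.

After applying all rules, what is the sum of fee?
124

Step 1: Apply rule 1 to records with fee < 5
  - 2 records get bonus of 50
  - Of these, 2 records then exceed 16 and get capped
Step 2: Apply rule 2 to records with fee > 16
  - 2 records (original) are capped
Step 3: Calculate final sum = 124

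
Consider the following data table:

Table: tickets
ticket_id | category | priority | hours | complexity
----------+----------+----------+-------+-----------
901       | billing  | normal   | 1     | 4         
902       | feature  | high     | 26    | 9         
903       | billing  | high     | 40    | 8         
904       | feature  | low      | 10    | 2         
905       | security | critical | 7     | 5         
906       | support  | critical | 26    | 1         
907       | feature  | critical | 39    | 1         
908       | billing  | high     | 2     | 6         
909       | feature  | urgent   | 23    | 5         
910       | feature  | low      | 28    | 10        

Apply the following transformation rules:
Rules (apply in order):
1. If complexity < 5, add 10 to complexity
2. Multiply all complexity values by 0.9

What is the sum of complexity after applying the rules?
81.9

Step 1: Apply Rule 1 - Add 10 to records with complexity < 5
  - 4 records affected: 8 + (4 × 10) = 48
  - Unaffected records: 43
  - Sum after Rule 1: 91
Step 2: Apply Rule 2 - Multiply all by 0.9
  - 91 × 0.9 = 81.9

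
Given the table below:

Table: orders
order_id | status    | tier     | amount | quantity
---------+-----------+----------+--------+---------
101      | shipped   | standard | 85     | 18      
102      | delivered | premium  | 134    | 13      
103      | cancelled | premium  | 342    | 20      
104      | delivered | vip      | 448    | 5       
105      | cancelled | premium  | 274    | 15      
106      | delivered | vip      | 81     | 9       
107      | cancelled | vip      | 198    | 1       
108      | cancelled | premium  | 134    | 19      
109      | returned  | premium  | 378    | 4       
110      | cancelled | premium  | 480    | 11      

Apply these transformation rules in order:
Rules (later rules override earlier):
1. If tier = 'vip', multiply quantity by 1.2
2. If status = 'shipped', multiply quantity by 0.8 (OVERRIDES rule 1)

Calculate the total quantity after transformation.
114.4

Step 1: Rule 2 takes priority for records with status = 'shipped'
  - 1 records: 18 × 0.8 = 14.4
Step 2: Rule 1 applies to remaining records with tier = 'vip'
  - 3 records: 15 × 1.2 = 18.0
Step 3: Other records unchanged: 82
Step 4: Final sum = 14.4 + 18.0 + 82 = 114.4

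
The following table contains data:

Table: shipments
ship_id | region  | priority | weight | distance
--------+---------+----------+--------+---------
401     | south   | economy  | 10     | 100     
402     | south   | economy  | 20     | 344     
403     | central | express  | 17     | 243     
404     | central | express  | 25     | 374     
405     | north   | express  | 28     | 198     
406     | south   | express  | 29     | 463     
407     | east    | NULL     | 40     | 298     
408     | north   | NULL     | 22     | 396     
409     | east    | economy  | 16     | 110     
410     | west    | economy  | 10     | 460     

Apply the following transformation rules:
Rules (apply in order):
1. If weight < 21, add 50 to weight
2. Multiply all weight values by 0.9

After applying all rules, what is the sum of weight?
420.3

Step 1: Apply Rule 1 - Add 50 to records with weight < 21
  - 5 records affected: 73 + (5 × 50) = 323
  - Unaffected records: 144
  - Sum after Rule 1: 467
Step 2: Apply Rule 2 - Multiply all by 0.9
  - 467 × 0.9 = 420.3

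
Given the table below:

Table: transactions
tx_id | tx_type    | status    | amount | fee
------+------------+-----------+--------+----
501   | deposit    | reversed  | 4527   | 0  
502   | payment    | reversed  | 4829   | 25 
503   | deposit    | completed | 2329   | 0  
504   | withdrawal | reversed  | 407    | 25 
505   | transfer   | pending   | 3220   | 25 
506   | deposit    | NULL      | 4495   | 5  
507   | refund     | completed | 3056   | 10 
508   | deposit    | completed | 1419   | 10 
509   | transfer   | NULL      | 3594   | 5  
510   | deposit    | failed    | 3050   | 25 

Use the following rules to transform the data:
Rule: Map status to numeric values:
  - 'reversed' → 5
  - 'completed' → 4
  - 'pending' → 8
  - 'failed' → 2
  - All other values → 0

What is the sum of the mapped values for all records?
37

Step 1: Apply mapping to each record
Step 2: Count by status:
  'reversed': 3 records × 5 = 15
  'completed': 3 records × 4 = 12
  'pending': 1 records × 8 = 8
  'failed': 1 records × 2 = 2
Step 3: Sum all mapped values = 37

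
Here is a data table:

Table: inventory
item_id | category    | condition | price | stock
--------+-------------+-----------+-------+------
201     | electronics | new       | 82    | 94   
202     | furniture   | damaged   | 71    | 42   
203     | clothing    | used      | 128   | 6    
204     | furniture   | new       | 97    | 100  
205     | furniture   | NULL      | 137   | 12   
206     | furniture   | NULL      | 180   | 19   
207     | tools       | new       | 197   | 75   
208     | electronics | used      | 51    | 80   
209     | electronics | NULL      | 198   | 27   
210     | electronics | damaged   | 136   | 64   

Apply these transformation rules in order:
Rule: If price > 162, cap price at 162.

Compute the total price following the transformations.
1188

Step 1: 3 records have price > 162
Step 2: These records originally summed to 575
Step 3: After capping: 3 × 162 = 486
Step 4: Unaffected records sum: 702
Step 5: Final sum = 486 + 702 = 1188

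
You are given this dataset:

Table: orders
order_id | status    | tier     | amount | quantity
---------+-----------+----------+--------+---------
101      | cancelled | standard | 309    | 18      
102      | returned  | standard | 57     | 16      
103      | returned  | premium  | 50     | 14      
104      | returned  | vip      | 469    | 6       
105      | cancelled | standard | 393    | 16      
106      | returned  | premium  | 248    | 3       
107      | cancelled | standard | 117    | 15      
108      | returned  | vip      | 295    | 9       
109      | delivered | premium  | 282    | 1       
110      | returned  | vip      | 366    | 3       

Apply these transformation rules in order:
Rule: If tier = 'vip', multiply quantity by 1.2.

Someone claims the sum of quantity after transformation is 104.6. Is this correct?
Yes, the result is correct.

Step 1: Calculate the correct sum after transformation
Step 2: Apply multiplier 1.2 to records where tier = 'vip'
Step 3: Correct result = 104.6
Step 4: Claimed result = 104.6
Step 5: 104.6 = 104.6 ✓
Conclusion: The claimed result is correct.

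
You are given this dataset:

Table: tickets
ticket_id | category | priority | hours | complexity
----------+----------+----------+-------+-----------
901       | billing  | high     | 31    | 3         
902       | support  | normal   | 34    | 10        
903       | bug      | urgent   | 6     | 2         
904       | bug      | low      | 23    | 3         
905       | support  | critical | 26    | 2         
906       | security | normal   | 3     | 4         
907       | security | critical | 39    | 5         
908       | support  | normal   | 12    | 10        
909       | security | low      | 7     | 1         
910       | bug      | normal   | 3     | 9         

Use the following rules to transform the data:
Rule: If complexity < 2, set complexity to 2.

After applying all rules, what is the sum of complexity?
50

Step 1: 1 records have complexity < 2
Step 2: These records originally summed to 1
Step 3: After setting to minimum: 1 × 2 = 2
Step 4: Unaffected records sum: 48
Step 5: Final sum = 2 + 48 = 50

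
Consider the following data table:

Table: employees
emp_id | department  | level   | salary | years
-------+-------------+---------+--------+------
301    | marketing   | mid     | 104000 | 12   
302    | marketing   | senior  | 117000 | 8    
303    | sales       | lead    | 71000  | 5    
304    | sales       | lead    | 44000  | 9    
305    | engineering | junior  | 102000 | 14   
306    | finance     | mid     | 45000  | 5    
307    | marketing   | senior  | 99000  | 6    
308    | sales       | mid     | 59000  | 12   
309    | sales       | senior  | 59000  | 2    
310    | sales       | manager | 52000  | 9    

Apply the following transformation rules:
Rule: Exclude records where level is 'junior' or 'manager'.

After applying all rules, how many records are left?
8

Step 1: Count records to exclude
  - 1 (junior) + 1 (manager) = 2 records
Step 2: Total records: 10
Step 3: Remaining = 10 - 2 = 8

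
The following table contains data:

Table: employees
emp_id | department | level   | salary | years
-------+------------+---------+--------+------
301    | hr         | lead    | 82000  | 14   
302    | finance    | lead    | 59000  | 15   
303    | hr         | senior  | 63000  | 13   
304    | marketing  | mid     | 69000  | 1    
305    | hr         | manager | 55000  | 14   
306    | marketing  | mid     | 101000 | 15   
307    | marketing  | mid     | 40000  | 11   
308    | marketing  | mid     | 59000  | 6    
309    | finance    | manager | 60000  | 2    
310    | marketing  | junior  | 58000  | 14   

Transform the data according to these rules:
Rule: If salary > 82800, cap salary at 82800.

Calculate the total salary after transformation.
627800

Step 1: 1 records have salary > 82800
Step 2: These records originally summed to 101000
Step 3: After capping: 1 × 82800 = 82800
Step 4: Unaffected records sum: 545000
Step 5: Final sum = 82800 + 545000 = 627800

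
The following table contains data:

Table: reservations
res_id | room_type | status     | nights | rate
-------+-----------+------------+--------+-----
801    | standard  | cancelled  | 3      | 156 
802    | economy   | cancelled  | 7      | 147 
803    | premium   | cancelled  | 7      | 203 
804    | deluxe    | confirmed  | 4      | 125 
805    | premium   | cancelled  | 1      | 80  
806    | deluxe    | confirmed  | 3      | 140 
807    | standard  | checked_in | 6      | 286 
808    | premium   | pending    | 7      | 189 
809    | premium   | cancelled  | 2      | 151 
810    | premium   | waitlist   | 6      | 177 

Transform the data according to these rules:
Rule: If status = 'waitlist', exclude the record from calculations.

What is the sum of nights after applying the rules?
40

Step 1: Identify records where status = 'waitlist'
Step 2: The excluded records sum to 6
Step 3: Original total nights = 46
Step 4: Remaining total = 46 - 6 = 40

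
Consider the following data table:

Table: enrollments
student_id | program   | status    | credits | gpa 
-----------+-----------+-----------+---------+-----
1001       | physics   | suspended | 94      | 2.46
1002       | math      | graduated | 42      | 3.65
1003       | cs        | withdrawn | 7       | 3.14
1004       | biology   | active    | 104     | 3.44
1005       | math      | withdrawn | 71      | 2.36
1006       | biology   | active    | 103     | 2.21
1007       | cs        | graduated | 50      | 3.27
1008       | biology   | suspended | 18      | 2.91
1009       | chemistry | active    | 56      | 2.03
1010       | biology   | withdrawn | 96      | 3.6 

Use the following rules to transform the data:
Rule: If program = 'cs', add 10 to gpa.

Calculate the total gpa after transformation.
49.07

Step 1: Count records where program = 'cs': 2
Step 2: Total bonus added: 2 × 10 = 20
Step 3: Original sum of gpa: 29.07
Step 4: Final sum = 29.07 + 20 = 49.07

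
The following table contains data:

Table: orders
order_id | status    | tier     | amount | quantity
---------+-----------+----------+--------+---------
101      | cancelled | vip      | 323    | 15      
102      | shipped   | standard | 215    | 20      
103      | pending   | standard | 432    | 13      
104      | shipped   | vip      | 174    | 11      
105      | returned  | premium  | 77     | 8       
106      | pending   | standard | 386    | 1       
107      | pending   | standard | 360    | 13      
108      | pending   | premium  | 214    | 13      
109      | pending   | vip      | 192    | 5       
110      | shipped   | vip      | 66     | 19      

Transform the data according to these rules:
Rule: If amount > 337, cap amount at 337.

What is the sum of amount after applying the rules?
2272

Step 1: 3 records have amount > 337
Step 2: These records originally summed to 1178
Step 3: After capping: 3 × 337 = 1011
Step 4: Unaffected records sum: 1261
Step 5: Final sum = 1011 + 1261 = 2272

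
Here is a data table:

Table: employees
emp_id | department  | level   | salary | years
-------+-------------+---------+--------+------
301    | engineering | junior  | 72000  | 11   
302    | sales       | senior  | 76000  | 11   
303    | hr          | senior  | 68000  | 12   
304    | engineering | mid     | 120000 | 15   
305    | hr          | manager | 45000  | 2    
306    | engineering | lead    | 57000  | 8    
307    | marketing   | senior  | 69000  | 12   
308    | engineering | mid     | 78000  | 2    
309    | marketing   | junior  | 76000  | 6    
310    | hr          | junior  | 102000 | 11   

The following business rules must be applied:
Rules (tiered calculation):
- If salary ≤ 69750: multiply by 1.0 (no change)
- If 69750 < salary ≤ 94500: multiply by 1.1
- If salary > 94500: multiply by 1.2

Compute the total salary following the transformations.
837600.0

Step 1: Tier 1 (salary ≤ 69750): 4 records, sum = 239000 × 1.0 = 239000.0
Step 2: Tier 2 (69750 < salary ≤ 94500): 4 records, sum = 302000 × 1.1 = 332200.0
Step 3: Tier 3 (salary > 94500): 2 records, sum = 222000 × 1.2 = 266400.0
Step 4: Final sum = 239000.0 + 332200.0 + 266400.0 = 837600.0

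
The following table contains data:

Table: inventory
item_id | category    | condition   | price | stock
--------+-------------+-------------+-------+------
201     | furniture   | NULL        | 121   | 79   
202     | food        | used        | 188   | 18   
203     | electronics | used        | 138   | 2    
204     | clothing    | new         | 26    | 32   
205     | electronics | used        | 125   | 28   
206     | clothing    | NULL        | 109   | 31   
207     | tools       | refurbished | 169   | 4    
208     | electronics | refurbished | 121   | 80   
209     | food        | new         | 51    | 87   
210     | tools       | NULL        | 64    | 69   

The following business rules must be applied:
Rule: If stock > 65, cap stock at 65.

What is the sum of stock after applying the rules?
375

Step 1: 4 records have stock > 65
Step 2: These records originally summed to 315
Step 3: After capping: 4 × 65 = 260
Step 4: Unaffected records sum: 115
Step 5: Final sum = 260 + 115 = 375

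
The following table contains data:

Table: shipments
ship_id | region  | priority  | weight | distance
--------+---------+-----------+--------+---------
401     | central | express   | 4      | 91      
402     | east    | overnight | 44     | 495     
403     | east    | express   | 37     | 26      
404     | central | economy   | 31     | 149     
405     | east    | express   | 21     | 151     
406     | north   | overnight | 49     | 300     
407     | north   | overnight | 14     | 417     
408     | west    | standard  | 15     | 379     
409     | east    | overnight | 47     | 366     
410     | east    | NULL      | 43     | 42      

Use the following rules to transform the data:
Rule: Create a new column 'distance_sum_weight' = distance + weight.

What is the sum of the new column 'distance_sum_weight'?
2721

Step 1: For each record, compute distance + weight
Example calculations:
  91 + 4 = 95
  495 + 44 = 539
  26 + 37 = 63
  ...
Step 2: Sum all derived values
Step 3: Total = 2721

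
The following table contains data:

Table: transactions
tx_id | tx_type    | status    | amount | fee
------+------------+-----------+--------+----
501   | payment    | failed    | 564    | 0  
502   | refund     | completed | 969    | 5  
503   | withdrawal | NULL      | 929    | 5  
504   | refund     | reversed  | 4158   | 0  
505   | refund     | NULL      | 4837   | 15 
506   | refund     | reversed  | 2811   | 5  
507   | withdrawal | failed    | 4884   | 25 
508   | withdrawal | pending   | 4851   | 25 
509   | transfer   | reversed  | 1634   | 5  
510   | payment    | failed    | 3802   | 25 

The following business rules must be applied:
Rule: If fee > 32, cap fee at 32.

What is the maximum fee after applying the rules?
25

Step 1: Original maximum fee = 25
Step 2: Check cap of 32 against maximum
Step 3: No records exceed the cap (max 25 <= cap 32), so no capping applies
Step 4: Maximum after transformation = 25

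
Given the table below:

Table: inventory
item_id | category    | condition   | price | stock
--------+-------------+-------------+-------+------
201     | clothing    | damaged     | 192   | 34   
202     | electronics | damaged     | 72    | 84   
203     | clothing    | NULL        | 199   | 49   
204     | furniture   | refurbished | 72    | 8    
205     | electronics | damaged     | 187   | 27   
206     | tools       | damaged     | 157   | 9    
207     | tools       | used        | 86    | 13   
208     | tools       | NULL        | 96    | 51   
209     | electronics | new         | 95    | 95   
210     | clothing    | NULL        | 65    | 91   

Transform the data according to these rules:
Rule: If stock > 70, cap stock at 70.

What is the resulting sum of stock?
401

Step 1: 3 records have stock > 70
Step 2: These records originally summed to 270
Step 3: After capping: 3 × 70 = 210
Step 4: Unaffected records sum: 191
Step 5: Final sum = 210 + 191 = 401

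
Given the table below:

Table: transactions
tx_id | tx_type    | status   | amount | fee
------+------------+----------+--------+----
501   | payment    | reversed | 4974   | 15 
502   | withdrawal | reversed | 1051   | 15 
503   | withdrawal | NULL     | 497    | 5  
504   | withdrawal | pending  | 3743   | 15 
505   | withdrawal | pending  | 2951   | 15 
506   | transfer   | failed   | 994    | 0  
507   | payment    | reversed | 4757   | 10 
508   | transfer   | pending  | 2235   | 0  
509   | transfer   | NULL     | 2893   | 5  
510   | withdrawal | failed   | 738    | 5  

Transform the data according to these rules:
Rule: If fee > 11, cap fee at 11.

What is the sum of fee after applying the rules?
69

Step 1: 4 records have fee > 11
Step 2: These records originally summed to 60
Step 3: After capping: 4 × 11 = 44
Step 4: Unaffected records sum: 25
Step 5: Final sum = 44 + 25 = 69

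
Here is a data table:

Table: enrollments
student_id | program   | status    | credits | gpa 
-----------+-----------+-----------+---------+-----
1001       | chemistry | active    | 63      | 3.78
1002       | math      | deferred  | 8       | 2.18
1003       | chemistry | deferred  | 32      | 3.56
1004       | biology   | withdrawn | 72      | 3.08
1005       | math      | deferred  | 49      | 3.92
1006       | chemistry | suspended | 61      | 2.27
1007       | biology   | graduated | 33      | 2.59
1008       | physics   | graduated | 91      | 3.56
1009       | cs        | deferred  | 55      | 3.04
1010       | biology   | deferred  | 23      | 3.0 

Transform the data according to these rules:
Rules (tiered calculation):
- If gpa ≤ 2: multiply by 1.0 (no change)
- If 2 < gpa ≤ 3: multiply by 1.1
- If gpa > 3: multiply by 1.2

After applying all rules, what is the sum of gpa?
36.17

Step 1: Tier 1 (gpa ≤ 2): 0 records, sum = 0 × 1.0 = 0.0
Step 2: Tier 2 (2 < gpa ≤ 3): 4 records, sum = 10.04 × 1.1 = 11.04
Step 3: Tier 3 (gpa > 3): 6 records, sum = 20.94 × 1.2 = 25.13
Step 4: Final sum = 0.0 + 11.04 + 25.13 = 36.17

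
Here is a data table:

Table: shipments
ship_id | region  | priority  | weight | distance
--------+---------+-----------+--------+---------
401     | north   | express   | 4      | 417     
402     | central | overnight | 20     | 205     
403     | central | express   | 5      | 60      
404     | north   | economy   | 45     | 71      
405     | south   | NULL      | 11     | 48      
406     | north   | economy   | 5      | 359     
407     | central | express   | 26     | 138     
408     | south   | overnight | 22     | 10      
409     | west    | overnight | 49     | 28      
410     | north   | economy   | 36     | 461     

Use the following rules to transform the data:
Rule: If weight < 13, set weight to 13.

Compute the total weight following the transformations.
250

Step 1: 4 records have weight < 13
Step 2: These records originally summed to 25
Step 3: After setting to minimum: 4 × 13 = 52
Step 4: Unaffected records sum: 198
Step 5: Final sum = 52 + 198 = 250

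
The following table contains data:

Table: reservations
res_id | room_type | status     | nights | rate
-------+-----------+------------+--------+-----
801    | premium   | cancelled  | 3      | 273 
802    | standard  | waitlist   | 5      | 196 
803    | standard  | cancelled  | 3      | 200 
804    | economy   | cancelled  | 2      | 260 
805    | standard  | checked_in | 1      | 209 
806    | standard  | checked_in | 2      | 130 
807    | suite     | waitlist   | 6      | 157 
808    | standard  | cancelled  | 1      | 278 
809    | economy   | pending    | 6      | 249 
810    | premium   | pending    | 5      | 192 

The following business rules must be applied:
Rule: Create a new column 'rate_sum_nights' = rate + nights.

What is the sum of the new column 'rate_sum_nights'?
2178

Step 1: For each record, compute rate + nights
Example calculations:
  273 + 3 = 276
  196 + 5 = 201
  200 + 3 = 203
  ...
Step 2: Sum all derived values
Step 3: Total = 2178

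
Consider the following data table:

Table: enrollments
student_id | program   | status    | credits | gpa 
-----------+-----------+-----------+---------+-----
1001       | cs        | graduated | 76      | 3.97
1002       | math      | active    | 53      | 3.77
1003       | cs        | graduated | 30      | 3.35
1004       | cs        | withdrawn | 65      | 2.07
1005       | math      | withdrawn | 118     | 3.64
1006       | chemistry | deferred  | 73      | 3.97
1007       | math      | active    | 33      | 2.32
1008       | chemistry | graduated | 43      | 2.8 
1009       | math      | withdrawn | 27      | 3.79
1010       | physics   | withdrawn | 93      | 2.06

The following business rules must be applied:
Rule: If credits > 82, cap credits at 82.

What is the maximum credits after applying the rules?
82

Step 1: Original maximum credits = 118
Step 2: Apply cap at 82
Step 3: 2 records had credits > 82 and were capped
Step 4: Maximum after transformation = 82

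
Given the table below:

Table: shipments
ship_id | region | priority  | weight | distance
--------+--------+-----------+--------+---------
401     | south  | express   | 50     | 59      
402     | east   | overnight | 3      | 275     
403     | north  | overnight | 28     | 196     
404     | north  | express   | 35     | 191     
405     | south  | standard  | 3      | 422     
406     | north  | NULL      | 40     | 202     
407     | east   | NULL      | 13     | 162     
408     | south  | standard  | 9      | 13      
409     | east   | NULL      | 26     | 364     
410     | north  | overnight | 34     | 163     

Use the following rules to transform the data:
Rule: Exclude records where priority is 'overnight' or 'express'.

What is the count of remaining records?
5

Step 1: Count records to exclude
  - 3 (overnight) + 2 (express) = 5 records
Step 2: Total records: 10
Step 3: Remaining = 10 - 5 = 5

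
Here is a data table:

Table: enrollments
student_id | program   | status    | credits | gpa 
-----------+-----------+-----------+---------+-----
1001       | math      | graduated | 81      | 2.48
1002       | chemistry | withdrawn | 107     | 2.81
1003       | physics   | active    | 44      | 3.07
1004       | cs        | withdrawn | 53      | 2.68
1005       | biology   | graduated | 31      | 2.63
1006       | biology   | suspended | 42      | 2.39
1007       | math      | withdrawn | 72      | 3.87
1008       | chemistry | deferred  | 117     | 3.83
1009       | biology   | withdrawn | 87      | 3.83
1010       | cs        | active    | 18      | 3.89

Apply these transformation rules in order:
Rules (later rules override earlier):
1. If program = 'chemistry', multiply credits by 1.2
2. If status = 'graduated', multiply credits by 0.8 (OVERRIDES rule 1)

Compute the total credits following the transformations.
674.4

Step 1: Rule 2 takes priority for records with status = 'graduated'
  - 2 records: 112 × 0.8 = 89.6
Step 2: Rule 1 applies to remaining records with program = 'chemistry'
  - 2 records: 224 × 1.2 = 268.8
Step 3: Other records unchanged: 316
Step 4: Final sum = 89.6 + 268.8 + 316 = 674.4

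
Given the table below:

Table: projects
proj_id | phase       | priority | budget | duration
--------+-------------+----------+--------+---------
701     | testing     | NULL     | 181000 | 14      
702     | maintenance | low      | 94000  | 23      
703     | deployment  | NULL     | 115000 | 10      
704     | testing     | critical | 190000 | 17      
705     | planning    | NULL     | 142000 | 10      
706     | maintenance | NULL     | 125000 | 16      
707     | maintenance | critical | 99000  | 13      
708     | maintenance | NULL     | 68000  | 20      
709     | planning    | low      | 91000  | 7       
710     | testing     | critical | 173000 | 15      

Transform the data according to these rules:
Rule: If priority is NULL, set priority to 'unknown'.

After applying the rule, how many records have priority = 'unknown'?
5

Step 1: Count records where priority IS NULL
Step 2: Found 5 records with NULL priority
Step 3: These records will have priority set to 'unknown'
Step 4: Records already having priority = 'unknown': 0
Step 5: Answer: 5 + 0 = 5 records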